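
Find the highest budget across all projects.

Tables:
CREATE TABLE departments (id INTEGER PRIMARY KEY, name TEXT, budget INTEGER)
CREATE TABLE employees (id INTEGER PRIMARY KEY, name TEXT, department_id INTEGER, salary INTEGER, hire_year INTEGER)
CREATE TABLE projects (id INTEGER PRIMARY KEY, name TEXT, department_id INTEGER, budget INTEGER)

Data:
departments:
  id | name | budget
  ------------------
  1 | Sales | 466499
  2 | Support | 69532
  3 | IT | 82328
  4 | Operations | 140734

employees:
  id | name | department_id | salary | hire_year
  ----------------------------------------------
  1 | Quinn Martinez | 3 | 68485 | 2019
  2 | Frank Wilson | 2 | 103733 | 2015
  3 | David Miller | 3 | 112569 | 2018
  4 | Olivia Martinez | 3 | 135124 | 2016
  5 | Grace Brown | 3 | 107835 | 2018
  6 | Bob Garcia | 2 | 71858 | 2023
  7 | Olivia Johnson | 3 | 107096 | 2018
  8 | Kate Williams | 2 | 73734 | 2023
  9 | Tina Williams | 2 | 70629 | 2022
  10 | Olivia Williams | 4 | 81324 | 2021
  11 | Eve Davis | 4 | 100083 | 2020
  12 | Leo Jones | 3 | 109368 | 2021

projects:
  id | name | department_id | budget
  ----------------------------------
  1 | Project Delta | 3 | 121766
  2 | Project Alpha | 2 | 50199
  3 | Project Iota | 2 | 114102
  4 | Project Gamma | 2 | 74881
SELECT MAX(budget) FROM projects

Execution result:
121766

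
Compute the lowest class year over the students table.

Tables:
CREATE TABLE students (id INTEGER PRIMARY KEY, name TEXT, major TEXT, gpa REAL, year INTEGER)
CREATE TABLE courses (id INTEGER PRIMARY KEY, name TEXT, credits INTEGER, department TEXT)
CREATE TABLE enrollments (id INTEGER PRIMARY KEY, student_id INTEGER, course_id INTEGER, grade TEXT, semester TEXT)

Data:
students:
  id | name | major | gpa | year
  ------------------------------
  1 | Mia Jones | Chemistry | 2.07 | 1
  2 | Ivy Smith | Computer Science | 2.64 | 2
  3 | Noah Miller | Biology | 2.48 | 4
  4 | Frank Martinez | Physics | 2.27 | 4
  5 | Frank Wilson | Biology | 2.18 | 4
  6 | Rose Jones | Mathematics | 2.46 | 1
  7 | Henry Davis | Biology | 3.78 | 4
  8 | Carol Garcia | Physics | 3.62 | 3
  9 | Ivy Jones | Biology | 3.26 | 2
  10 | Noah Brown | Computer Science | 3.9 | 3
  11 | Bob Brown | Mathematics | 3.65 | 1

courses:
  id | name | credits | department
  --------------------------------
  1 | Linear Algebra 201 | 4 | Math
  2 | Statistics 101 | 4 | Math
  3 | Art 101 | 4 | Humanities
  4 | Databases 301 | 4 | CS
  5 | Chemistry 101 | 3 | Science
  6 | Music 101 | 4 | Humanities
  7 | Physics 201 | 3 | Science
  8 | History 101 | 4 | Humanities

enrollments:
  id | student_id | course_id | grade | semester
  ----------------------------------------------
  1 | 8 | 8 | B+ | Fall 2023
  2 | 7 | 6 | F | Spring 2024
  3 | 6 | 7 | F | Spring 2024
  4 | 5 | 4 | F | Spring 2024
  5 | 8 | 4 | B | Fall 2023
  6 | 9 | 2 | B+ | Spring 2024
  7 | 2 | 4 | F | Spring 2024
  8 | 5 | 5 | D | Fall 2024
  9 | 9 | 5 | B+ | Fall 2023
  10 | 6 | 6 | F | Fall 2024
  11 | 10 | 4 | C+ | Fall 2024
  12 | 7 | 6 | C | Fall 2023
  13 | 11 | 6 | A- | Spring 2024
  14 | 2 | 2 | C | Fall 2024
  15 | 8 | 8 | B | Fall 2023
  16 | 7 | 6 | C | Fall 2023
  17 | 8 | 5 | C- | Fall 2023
SELECT MIN(year) FROM students

Execution result:
1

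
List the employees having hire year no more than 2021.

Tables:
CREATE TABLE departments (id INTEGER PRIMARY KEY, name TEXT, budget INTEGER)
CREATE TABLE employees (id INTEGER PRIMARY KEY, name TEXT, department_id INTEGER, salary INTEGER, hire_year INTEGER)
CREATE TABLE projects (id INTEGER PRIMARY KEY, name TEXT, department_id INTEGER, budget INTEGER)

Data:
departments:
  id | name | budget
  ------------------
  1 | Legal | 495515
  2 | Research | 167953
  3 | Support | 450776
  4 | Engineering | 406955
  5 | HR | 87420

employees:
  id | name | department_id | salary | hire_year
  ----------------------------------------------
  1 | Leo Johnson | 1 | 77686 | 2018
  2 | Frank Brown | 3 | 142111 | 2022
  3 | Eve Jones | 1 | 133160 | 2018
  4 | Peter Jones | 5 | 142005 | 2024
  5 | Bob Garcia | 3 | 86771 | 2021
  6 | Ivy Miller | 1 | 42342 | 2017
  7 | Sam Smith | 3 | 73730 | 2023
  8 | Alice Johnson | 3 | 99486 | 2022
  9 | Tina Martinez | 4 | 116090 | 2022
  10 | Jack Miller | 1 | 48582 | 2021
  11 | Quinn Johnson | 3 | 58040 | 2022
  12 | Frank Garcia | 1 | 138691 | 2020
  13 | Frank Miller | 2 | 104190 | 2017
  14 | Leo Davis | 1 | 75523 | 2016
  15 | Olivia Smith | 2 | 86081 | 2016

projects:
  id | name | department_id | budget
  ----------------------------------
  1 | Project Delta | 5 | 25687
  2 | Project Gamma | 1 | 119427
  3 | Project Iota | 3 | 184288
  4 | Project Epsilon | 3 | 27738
SELECT name, hire_year FROM employees WHERE hire_year <= 2021

Execution result:
name | hire_year
Leo Johnson | 2018
Eve Jones | 2018
Bob Garcia | 2021
Ivy Miller | 2017
Jack Miller | 2021
Frank Garcia | 2020
Frank Miller | 2017
Leo Davis | 2016
Olivia Smith | 2016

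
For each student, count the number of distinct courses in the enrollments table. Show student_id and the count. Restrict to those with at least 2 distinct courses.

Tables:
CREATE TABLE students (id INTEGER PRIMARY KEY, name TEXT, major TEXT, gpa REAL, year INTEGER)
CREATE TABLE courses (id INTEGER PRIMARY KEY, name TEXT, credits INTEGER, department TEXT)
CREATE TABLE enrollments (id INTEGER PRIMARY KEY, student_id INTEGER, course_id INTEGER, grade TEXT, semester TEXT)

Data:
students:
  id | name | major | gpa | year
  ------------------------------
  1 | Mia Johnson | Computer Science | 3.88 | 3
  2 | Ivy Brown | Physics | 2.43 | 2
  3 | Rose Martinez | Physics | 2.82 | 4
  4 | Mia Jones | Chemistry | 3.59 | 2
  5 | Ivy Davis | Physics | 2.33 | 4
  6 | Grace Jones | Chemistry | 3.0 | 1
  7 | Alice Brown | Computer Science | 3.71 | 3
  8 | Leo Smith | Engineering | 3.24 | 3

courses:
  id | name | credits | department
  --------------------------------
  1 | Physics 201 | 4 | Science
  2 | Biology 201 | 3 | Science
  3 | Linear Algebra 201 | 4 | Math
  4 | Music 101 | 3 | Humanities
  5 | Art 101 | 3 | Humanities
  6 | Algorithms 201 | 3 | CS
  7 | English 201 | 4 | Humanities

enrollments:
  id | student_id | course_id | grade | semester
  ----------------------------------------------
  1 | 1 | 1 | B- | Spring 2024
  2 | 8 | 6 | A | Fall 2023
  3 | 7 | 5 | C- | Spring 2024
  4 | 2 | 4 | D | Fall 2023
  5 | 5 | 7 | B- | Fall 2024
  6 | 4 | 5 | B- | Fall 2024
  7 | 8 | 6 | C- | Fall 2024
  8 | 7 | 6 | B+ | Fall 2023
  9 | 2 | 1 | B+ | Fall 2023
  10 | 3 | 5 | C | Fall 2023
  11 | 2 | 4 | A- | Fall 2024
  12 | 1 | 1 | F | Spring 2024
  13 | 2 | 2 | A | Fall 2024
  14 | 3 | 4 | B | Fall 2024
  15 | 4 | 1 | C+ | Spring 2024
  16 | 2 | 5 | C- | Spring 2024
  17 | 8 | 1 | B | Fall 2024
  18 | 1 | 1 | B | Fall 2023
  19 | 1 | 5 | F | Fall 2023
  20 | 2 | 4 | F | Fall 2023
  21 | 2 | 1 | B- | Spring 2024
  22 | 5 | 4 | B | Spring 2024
SELECT student_id, COUNT(DISTINCT course_id) AS distinct_course_count FROM enrollments GROUP BY student_id HAVING COUNT(DISTINCT course_id) >= 2

Execution result:
student_id | distinct_course_count
1 | 2
2 | 4
3 | 2
4 | 2
5 | 2
7 | 2
8 | 2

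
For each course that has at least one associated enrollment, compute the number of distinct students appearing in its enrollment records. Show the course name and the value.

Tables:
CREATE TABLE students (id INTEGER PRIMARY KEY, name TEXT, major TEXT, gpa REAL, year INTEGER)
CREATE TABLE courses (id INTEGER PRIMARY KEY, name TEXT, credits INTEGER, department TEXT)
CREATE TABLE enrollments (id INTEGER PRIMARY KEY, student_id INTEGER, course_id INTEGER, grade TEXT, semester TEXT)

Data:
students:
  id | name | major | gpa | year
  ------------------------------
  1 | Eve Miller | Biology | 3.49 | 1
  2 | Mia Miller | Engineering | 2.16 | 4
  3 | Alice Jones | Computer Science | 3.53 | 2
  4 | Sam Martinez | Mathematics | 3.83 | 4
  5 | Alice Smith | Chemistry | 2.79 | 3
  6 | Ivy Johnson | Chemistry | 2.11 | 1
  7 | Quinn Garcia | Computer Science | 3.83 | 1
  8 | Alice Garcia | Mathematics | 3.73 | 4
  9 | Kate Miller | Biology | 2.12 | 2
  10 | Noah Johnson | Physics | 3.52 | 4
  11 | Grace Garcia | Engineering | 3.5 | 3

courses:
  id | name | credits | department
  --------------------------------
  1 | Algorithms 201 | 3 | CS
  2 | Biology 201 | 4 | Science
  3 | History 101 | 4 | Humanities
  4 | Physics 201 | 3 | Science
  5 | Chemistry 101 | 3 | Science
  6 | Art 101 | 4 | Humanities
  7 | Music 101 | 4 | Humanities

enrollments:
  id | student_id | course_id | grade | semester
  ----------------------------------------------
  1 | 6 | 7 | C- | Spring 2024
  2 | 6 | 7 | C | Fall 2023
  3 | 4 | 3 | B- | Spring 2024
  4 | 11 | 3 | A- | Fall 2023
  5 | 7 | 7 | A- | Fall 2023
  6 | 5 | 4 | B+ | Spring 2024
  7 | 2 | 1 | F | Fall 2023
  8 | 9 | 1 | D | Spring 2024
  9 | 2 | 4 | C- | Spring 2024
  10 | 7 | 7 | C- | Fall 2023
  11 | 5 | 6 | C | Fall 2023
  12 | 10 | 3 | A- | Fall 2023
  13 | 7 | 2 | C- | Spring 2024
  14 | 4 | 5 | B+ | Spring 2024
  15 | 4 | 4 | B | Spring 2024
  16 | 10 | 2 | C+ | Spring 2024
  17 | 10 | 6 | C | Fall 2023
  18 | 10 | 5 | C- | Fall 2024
SELECT p.name, COUNT(DISTINCT c.student_id) AS distinct_student_count FROM enrollments c JOIN courses p ON c.course_id = p.id GROUP BY p.id, p.name

Execution result:
name | distinct_student_count
Algorithms 201 | 2
Biology 201 | 2
History 101 | 3
Physics 201 | 3
Chemistry 101 | 2
Art 101 | 2
Music 101 | 2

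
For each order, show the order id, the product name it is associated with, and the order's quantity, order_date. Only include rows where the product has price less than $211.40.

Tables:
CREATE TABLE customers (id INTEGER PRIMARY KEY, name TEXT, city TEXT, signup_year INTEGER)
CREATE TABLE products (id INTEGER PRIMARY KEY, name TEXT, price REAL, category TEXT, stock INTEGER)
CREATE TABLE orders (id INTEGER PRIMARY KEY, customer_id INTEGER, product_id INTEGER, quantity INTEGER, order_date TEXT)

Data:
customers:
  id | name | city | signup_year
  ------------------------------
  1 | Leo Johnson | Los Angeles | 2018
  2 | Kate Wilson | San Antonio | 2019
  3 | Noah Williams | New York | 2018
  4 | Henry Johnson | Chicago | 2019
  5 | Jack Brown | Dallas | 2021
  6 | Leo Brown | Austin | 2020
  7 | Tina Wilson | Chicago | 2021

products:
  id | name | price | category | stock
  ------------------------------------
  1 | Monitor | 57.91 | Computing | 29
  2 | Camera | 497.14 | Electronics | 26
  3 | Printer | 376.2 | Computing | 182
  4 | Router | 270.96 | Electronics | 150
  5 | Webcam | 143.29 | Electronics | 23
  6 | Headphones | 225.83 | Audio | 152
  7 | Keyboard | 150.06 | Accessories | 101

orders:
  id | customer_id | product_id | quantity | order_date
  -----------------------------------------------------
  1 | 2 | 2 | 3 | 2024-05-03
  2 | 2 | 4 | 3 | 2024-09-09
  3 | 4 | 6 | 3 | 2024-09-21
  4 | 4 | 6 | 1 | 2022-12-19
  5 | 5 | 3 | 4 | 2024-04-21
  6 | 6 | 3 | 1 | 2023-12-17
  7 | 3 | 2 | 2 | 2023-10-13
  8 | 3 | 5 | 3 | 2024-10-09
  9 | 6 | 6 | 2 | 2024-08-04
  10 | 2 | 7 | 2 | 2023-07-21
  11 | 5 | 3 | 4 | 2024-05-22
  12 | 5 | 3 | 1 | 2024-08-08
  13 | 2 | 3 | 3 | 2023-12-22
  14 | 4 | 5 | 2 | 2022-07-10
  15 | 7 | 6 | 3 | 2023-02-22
SELECT c.id, p.name AS product, c.quantity, c.order_date FROM orders c JOIN products p ON c.product_id = p.id WHERE p.price < 211.4

Execution result:
id | product | quantity | order_date
8 | Webcam | 3 | 2024-10-09
10 | Keyboard | 2 | 2023-07-21
14 | Webcam | 2 | 2022-07-10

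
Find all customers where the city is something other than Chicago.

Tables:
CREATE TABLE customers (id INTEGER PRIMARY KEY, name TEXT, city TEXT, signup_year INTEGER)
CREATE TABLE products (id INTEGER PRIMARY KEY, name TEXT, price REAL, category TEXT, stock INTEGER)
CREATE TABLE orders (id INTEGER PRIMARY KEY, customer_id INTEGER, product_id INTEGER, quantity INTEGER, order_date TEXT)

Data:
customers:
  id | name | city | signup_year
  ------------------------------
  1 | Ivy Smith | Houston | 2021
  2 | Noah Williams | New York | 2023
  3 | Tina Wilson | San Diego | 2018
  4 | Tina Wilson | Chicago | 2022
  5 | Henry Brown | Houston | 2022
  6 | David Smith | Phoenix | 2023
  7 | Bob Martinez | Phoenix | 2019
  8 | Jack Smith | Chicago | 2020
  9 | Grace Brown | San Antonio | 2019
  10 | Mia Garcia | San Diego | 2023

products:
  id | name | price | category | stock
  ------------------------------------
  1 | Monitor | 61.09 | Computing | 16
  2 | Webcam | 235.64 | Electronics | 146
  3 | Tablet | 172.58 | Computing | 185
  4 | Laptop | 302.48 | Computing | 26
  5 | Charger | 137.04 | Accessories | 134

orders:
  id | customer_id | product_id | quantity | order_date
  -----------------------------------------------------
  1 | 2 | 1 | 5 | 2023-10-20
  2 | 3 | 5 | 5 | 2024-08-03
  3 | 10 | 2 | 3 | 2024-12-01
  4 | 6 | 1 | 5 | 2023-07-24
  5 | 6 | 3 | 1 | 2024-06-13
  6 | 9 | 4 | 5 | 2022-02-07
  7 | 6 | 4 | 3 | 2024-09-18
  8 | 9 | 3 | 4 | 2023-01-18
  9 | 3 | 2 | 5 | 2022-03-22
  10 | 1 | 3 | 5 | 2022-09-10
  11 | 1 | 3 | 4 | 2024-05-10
SELECT name, city FROM customers WHERE city <> 'Chicago'

Execution result:
name | city
Ivy Smith | Houston
Noah Williams | New York
Tina Wilson | San Diego
Henry Brown | Houston
David Smith | Phoenix
Bob Martinez | Phoenix
Grace Brown | San Antonio
Mia Garcia | San Diego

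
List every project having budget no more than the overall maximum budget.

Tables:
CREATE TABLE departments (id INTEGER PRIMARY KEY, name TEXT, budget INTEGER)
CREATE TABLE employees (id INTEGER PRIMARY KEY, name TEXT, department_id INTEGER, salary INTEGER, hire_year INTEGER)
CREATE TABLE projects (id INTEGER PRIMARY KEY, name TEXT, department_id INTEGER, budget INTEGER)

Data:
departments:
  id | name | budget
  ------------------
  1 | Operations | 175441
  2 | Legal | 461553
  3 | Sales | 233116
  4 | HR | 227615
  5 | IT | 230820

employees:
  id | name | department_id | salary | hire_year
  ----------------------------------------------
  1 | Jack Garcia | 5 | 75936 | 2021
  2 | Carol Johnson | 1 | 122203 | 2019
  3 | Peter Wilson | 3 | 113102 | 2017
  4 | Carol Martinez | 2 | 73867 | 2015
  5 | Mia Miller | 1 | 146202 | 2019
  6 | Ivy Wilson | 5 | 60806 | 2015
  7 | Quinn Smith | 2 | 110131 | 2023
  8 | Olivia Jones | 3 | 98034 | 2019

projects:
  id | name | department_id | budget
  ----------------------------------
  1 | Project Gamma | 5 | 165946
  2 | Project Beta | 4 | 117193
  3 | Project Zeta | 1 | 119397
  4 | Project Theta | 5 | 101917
SELECT name, budget FROM projects WHERE budget <= (SELECT MAX(budget) FROM projects)

Execution result:
name | budget
Project Gamma | 165946
Project Beta | 117193
Project Zeta | 119397
Project Theta | 101917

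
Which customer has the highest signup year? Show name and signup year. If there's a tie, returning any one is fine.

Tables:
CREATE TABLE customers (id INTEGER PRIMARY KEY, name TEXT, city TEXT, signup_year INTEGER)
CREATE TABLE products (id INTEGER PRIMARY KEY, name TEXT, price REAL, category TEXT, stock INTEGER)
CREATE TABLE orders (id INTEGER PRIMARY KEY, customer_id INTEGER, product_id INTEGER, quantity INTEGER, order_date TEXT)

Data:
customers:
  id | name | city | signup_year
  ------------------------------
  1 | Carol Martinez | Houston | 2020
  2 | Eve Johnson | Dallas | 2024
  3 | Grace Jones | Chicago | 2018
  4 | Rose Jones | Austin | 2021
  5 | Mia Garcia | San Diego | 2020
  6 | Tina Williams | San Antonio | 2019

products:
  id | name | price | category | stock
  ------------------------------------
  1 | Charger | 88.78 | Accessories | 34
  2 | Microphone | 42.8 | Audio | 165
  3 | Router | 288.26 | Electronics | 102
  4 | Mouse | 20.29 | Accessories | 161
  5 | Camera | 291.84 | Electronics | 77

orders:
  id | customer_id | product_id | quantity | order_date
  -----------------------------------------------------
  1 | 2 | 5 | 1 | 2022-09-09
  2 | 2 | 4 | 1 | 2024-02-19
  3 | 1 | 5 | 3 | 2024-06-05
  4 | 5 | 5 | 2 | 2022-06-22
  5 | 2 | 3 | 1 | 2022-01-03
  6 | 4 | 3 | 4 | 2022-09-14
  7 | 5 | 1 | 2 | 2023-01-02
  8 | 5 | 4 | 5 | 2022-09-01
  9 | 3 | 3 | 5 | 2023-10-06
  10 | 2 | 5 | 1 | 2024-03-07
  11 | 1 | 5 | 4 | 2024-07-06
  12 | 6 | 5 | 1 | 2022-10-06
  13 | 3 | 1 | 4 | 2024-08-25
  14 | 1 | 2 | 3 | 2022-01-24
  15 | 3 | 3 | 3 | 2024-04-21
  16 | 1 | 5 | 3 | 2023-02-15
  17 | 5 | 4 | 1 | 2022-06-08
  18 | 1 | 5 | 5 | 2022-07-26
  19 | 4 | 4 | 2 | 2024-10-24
SELECT name, signup_year FROM customers ORDER BY signup_year DESC LIMIT 1

Execution result:
name | signup_year
Eve Johnson | 2024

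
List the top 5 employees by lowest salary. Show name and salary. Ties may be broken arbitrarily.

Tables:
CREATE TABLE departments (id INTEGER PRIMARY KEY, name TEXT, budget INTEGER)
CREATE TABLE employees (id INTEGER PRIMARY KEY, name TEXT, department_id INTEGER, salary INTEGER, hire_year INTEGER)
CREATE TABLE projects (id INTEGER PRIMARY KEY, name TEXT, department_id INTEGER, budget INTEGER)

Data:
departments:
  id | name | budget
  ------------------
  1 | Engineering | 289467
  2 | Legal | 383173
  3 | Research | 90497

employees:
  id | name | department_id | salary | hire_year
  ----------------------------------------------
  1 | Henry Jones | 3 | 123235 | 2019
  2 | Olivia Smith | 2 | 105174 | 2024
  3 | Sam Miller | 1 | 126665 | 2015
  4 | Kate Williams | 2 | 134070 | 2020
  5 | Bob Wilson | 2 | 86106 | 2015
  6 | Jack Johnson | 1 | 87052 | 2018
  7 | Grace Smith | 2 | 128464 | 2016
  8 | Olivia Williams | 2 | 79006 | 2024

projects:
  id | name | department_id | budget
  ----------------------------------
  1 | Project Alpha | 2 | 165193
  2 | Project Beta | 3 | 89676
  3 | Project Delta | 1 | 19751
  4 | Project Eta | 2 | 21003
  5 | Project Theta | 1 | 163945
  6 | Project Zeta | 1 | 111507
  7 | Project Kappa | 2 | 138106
SELECT name, salary FROM employees ORDER BY salary ASC LIMIT 5

Execution result:
name | salary
Olivia Williams | 79006
Bob Wilson | 86106
Jack Johnson | 87052
Olivia Smith | 105174
Henry Jones | 123235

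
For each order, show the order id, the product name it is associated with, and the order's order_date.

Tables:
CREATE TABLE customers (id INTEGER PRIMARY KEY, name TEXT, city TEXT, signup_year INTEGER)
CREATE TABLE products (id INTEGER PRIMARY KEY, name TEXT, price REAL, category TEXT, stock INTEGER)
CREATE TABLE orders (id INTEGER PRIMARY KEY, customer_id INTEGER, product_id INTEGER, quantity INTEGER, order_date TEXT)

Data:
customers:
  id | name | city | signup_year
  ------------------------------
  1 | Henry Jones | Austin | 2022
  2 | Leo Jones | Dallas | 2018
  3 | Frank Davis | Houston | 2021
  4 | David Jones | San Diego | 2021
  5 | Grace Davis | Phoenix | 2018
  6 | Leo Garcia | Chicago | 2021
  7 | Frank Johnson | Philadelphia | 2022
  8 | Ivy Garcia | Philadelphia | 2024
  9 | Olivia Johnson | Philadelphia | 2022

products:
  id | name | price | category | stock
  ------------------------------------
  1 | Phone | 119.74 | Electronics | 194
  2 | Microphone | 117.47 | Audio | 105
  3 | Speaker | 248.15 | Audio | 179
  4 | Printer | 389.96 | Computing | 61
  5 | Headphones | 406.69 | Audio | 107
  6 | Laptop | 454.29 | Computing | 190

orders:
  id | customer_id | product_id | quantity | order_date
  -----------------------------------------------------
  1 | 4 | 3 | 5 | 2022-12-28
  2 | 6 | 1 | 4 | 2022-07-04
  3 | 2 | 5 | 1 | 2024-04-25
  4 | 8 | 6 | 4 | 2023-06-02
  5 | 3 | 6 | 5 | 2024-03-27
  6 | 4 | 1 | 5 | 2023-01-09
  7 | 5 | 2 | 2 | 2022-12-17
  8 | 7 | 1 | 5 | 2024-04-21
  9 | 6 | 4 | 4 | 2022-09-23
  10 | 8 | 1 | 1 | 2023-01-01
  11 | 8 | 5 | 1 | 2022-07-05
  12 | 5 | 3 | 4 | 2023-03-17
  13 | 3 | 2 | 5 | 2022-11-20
SELECT c.id, p.name AS product, c.order_date FROM orders c JOIN products p ON c.product_id = p.id

Execution result:
id | product | order_date
1 | Speaker | 2022-12-28
2 | Phone | 2022-07-04
3 | Headphones | 2024-04-25
4 | Laptop | 2023-06-02
5 | Laptop | 2024-03-27
6 | Phone | 2023-01-09
7 | Microphone | 2022-12-17
8 | Phone | 2024-04-21
9 | Printer | 2022-09-23
10 | Phone | 2023-01-01
11 | Headphones | 2022-07-05
12 | Speaker | 2023-03-17
13 | Microphone | 2022-11-20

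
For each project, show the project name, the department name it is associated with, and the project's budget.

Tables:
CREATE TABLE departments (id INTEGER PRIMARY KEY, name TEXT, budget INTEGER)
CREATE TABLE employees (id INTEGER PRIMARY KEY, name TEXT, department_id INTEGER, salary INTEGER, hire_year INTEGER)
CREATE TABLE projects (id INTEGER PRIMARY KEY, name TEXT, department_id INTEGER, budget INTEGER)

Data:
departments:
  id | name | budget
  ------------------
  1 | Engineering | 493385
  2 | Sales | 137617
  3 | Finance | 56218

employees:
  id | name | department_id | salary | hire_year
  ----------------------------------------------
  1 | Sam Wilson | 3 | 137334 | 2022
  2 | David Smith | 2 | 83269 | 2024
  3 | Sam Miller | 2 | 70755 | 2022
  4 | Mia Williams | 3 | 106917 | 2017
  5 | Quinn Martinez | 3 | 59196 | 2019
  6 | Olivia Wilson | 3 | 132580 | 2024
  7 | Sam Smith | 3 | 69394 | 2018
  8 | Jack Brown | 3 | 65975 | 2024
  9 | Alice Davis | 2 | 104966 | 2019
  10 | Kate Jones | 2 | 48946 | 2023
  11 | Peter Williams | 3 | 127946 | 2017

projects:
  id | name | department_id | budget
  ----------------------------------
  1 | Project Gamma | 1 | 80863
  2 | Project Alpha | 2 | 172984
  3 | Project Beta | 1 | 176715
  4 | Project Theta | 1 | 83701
SELECT c.name, p.name AS department, c.budget FROM projects c JOIN departments p ON c.department_id = p.id

Execution result:
name | department | budget
Project Gamma | Engineering | 80863
Project Alpha | Sales | 172984
Project Beta | Engineering | 176715
Project Theta | Engineering | 83701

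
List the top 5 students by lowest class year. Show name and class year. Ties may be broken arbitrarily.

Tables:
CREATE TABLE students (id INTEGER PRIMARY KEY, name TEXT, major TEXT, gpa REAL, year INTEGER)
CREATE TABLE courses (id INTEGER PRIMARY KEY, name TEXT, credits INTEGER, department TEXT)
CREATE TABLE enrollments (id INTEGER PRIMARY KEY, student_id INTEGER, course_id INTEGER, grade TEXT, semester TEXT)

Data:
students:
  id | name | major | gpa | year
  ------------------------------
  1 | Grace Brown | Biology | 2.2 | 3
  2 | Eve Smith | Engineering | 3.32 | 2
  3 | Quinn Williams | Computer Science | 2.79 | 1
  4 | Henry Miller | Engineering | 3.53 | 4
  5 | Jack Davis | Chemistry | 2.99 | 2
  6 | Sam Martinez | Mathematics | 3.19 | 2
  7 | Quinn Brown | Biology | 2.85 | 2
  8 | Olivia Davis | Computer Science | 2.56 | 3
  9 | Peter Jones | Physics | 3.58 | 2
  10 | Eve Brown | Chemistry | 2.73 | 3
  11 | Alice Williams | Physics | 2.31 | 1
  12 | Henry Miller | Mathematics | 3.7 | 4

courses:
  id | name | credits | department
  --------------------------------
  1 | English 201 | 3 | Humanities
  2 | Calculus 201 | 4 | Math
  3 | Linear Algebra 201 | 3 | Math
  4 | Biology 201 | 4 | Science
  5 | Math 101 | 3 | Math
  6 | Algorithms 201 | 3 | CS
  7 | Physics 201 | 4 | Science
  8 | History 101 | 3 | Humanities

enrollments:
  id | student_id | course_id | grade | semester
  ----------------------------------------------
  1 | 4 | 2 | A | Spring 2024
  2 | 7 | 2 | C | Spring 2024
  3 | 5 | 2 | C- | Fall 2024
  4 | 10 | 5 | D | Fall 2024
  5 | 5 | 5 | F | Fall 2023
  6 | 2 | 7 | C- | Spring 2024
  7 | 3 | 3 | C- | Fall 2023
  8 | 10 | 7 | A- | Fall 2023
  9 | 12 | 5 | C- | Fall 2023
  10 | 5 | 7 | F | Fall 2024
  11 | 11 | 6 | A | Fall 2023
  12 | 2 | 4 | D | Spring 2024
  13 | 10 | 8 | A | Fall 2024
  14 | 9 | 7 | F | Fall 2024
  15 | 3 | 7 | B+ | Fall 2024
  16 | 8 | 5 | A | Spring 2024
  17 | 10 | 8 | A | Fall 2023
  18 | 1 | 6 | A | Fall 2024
SELECT name, year FROM students ORDER BY year ASC LIMIT 5

Execution result:
name | year
Quinn Williams | 1
Alice Williams | 1
Eve Smith | 2
Jack Davis | 2
Sam Martinez | 2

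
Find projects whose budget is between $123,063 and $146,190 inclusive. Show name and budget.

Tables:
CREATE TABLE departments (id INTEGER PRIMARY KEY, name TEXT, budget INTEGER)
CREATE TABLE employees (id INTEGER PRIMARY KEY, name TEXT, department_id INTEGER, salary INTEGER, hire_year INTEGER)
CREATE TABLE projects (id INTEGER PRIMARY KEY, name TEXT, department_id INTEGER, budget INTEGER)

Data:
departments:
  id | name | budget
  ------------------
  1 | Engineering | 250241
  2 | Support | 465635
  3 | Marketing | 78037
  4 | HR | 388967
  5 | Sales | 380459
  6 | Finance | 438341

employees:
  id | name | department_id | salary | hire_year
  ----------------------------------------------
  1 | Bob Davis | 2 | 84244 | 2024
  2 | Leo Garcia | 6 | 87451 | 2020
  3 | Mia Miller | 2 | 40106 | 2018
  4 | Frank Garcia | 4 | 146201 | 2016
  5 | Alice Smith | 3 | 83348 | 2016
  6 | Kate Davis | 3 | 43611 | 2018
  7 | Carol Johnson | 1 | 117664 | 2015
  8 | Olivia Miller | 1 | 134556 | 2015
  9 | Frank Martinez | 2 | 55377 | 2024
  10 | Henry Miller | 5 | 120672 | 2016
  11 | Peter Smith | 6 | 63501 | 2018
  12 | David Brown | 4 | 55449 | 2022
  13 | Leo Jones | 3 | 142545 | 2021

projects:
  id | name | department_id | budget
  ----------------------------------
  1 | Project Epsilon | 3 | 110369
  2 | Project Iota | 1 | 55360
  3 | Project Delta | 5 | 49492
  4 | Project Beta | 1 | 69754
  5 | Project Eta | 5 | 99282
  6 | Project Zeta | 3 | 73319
SELECT name, budget FROM projects WHERE budget BETWEEN 123063 AND 146190

Execution result:
(no rows)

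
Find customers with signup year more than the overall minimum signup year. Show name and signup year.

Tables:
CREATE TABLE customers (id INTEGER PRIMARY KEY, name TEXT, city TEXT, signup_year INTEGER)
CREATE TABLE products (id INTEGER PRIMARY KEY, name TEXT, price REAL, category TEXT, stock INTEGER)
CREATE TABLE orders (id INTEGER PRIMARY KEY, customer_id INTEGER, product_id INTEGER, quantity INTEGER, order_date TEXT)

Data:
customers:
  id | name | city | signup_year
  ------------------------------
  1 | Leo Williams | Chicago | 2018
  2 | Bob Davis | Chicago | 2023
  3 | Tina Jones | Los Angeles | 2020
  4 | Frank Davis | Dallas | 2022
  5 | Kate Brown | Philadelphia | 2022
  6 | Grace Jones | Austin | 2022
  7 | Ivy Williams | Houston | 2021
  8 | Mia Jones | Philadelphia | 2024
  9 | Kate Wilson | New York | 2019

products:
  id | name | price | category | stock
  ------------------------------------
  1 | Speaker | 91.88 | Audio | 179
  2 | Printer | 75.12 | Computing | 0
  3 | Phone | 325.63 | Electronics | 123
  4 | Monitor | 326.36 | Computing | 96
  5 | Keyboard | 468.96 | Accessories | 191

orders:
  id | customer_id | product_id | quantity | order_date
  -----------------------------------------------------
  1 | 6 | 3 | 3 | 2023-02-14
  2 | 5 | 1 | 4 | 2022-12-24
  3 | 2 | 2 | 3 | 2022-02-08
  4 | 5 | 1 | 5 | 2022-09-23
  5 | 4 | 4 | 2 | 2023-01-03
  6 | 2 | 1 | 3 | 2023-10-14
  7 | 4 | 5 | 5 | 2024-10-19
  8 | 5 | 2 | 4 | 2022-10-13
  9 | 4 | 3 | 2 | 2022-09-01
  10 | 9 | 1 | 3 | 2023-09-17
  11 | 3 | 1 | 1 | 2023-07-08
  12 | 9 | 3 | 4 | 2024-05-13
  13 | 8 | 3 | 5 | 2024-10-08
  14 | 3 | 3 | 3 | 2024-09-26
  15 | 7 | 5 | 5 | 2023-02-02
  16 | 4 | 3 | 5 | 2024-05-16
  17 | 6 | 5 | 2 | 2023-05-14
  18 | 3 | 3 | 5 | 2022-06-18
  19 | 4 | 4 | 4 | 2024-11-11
SELECT name, signup_year FROM customers WHERE signup_year > (SELECT MIN(signup_year) FROM customers)

Execution result:
name | signup_year
Bob Davis | 2023
Tina Jones | 2020
Frank Davis | 2022
Kate Brown | 2022
Grace Jones | 2022
Ivy Williams | 2021
Mia Jones | 2024
Kate Wilson | 2019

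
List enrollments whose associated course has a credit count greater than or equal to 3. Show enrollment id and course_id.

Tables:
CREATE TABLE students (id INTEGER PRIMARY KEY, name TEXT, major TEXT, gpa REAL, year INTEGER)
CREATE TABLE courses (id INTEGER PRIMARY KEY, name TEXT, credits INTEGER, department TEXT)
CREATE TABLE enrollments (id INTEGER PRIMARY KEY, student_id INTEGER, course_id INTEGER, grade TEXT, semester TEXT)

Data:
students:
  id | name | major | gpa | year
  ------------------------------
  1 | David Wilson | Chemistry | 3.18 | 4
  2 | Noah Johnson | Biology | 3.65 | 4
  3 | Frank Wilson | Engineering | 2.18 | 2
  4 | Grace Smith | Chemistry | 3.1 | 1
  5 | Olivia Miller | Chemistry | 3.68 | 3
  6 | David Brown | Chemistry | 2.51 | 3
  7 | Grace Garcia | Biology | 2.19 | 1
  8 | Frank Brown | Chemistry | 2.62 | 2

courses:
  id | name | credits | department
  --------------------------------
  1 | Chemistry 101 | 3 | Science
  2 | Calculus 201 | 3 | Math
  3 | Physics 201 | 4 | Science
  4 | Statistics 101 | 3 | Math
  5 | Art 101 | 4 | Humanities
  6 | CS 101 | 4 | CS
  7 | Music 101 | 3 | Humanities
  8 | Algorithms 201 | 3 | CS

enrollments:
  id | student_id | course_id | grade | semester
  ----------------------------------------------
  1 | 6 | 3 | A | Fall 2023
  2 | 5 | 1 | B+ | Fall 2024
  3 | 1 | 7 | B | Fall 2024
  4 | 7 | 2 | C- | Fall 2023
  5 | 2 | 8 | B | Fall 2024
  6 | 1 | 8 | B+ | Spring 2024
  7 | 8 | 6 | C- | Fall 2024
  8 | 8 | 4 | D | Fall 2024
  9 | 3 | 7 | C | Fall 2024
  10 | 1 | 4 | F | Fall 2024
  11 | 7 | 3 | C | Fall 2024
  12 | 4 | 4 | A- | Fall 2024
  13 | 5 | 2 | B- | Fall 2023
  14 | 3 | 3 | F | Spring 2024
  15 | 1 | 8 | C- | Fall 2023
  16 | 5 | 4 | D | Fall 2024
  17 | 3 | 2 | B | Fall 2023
SELECT id, course_id FROM enrollments WHERE course_id IN (SELECT id FROM courses WHERE credits >= 3)

Execution result:
id | course_id
1 | 3
2 | 1
3 | 7
4 | 2
5 | 8
6 | 8
7 | 6
8 | 4
9 | 7
10 | 4
11 | 3
12 | 4
13 | 2
14 | 3
15 | 8
16 | 4
17 | 2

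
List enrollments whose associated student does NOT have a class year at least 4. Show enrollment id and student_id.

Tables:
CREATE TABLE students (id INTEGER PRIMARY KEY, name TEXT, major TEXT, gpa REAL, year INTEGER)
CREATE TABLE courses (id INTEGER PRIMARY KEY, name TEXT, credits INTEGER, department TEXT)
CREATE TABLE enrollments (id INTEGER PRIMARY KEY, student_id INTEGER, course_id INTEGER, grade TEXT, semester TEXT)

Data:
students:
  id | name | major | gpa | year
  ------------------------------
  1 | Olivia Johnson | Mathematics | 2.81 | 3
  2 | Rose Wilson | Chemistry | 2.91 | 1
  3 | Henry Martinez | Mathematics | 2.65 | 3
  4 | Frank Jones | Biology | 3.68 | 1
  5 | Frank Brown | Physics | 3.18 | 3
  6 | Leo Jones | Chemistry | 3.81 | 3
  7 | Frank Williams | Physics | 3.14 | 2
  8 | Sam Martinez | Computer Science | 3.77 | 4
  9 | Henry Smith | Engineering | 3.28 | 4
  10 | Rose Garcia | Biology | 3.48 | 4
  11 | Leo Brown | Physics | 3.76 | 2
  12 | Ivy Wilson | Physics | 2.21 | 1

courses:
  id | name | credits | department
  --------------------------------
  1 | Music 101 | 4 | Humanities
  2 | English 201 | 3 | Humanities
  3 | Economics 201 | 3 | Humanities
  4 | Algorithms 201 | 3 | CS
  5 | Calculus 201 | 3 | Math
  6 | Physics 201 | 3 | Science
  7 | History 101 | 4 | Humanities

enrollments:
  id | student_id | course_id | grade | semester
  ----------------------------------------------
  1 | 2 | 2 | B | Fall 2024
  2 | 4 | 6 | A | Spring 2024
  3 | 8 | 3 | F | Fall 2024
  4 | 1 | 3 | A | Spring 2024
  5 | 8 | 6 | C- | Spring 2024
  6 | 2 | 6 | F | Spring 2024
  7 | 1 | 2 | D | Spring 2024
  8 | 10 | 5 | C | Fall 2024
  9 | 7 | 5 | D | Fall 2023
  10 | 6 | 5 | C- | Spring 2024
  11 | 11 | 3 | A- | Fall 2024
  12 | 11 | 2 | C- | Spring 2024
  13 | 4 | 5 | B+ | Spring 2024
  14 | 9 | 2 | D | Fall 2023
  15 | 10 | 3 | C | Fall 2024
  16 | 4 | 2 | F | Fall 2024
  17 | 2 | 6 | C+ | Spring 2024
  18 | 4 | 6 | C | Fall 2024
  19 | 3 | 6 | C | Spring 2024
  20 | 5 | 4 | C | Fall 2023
SELECT id, student_id FROM enrollments WHERE student_id NOT IN (SELECT id FROM students WHERE year >= 4)

Execution result:
id | student_id
1 | 2
2 | 4
4 | 1
6 | 2
7 | 1
9 | 7
10 | 6
11 | 11
12 | 11
13 | 4
16 | 4
17 | 2
18 | 4
19 | 3
20 | 5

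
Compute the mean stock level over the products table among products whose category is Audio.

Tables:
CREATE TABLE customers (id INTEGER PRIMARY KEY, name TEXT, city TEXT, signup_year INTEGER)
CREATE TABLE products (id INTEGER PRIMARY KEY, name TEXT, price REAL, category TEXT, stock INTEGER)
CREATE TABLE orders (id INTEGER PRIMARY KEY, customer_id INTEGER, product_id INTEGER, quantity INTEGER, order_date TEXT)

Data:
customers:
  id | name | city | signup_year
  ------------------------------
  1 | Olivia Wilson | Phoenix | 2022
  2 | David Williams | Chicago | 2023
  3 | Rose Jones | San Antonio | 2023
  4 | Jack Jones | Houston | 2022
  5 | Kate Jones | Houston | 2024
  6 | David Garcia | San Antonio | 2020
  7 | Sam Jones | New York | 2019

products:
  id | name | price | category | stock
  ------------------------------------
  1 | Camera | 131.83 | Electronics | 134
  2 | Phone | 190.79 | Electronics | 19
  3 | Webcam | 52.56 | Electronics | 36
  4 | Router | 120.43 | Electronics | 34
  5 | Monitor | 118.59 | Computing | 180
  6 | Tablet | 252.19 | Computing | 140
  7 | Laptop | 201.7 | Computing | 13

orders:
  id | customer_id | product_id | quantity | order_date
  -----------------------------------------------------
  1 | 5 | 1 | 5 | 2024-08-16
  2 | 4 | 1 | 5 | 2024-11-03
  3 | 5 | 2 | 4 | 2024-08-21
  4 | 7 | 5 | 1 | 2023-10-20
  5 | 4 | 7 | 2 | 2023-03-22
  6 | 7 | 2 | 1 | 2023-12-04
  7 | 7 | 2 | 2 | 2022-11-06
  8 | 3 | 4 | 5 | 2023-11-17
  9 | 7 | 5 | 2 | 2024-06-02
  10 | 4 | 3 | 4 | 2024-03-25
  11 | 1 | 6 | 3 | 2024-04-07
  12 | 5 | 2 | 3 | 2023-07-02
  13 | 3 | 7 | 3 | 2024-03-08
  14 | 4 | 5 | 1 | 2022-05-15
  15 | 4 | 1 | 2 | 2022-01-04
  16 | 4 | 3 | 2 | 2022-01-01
SELECT AVG(stock) FROM products WHERE category = 'Audio'

Execution result:
NULL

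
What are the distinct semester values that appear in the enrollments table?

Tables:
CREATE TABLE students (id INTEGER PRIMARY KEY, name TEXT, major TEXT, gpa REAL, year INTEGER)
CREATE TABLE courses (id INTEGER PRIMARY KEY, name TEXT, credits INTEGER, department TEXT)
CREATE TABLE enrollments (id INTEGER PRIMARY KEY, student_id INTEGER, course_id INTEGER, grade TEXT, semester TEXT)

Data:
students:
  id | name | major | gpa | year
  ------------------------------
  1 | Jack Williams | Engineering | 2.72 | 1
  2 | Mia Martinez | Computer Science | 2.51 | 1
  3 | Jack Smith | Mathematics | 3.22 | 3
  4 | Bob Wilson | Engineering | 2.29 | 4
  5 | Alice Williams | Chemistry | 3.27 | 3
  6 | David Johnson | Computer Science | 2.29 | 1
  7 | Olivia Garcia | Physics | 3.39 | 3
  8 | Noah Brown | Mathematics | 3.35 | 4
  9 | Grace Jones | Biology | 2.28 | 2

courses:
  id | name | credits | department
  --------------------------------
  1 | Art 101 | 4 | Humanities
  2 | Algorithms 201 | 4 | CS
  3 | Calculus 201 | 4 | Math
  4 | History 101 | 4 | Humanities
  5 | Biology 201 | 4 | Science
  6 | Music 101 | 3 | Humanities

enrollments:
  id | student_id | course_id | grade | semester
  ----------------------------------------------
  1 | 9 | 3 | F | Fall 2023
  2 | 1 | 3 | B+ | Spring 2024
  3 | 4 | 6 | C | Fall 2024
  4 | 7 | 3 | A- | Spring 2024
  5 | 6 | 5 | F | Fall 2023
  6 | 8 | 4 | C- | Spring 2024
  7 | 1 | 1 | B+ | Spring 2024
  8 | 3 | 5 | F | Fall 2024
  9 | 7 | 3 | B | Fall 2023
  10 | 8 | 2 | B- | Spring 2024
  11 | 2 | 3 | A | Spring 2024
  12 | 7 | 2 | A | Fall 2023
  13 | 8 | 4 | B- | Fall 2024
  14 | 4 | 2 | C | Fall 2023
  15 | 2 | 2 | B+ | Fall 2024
SELECT DISTINCT semester FROM enrollments

Execution result:
semester
Fall 2023
Spring 2024
Fall 2024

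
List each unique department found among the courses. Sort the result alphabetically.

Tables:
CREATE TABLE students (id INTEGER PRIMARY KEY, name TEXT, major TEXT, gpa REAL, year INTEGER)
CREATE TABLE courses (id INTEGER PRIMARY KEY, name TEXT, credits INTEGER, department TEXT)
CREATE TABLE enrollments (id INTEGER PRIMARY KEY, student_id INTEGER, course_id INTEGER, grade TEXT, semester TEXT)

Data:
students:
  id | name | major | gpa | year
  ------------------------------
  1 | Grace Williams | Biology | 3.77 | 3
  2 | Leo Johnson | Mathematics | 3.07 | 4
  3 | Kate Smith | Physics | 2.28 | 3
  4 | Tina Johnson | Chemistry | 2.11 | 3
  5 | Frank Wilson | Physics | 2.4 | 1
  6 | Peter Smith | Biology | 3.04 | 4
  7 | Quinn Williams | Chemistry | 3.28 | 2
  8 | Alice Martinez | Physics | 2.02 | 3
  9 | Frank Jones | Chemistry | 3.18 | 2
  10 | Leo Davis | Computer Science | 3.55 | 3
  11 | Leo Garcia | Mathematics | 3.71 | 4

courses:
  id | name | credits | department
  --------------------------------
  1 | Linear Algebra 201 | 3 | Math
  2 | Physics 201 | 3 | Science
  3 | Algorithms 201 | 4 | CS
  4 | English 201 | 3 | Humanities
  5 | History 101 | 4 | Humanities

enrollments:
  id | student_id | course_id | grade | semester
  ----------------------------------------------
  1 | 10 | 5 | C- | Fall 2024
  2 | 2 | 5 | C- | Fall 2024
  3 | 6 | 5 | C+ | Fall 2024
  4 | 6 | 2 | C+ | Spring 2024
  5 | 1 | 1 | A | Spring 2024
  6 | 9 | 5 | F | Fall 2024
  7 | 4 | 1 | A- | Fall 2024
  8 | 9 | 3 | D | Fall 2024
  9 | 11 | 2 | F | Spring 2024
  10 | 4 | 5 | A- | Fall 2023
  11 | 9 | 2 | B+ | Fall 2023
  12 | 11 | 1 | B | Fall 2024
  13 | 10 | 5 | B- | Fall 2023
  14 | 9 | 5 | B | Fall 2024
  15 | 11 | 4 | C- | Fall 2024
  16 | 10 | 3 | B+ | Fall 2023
SELECT DISTINCT department FROM courses ORDER BY department

Execution result:
department
CS
Humanities
Math
Science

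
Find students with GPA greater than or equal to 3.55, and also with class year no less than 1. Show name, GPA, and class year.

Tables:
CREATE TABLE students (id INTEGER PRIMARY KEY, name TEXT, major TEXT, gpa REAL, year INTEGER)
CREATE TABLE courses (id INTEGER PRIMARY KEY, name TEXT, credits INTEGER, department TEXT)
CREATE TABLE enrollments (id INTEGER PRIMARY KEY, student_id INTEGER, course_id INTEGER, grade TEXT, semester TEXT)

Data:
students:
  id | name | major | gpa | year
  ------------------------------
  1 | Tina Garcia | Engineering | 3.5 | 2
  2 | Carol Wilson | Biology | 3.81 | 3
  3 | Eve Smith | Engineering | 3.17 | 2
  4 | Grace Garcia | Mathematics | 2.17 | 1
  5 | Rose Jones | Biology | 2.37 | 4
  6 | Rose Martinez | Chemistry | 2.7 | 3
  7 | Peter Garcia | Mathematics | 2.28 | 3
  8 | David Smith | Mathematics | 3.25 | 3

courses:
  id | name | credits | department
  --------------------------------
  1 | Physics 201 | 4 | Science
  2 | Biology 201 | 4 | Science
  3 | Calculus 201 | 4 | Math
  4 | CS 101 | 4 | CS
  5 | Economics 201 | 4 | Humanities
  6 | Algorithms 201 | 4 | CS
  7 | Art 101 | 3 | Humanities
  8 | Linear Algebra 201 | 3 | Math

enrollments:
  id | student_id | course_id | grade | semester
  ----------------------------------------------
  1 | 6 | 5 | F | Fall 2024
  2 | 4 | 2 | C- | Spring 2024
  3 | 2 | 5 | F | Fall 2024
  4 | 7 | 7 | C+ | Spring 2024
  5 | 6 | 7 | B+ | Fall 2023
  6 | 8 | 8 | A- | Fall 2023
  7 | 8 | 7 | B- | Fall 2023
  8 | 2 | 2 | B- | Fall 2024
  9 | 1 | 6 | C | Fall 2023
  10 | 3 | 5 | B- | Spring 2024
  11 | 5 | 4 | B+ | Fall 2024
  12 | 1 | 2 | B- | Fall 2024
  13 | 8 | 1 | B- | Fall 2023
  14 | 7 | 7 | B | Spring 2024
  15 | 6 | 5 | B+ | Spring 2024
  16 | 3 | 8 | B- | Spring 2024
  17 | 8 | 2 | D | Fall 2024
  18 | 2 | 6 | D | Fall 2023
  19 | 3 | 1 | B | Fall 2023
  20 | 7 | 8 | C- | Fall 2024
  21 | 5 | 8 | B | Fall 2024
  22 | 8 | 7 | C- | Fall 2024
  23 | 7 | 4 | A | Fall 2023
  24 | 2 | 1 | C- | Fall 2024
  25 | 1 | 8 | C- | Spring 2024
SELECT name, gpa, year FROM students WHERE gpa >= 3.55 AND year >= 1

Execution result:
name | gpa | year
Carol Wilson | 3.81 | 3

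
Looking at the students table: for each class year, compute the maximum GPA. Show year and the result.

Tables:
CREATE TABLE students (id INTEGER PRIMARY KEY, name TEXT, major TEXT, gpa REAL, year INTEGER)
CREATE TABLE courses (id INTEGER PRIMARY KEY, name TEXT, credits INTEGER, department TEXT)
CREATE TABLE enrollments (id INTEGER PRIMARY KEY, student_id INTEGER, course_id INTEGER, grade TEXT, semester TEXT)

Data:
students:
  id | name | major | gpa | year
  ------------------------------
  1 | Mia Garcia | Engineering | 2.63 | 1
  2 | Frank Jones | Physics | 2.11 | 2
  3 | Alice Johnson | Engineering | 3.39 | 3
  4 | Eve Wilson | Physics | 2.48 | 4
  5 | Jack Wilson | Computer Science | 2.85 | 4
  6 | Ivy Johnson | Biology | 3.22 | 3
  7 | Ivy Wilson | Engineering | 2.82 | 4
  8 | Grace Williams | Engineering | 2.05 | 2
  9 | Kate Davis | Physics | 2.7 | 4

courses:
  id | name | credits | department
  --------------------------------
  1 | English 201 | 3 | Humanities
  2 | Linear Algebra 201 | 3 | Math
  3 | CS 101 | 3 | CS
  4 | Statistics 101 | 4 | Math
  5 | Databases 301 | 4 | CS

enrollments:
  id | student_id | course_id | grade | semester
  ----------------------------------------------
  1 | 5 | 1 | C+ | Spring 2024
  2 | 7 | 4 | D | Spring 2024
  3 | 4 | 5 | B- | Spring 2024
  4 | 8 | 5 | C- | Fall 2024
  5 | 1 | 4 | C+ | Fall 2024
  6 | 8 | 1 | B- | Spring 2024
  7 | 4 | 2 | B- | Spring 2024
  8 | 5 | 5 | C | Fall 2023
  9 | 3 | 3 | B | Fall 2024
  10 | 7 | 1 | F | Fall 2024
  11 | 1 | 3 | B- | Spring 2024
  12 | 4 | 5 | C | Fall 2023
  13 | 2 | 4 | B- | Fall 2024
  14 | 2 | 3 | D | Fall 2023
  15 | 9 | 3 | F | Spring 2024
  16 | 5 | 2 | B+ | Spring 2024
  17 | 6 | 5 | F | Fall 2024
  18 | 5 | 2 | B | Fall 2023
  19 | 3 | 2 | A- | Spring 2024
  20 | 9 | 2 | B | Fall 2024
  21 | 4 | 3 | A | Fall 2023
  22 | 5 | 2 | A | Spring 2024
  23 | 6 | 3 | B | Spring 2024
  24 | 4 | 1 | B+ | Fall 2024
SELECT year, MAX(gpa) AS max_gpa FROM students GROUP BY year

Execution result:
year | max_gpa
1 | 2.63
2 | 2.11
3 | 3.39
4 | 2.85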